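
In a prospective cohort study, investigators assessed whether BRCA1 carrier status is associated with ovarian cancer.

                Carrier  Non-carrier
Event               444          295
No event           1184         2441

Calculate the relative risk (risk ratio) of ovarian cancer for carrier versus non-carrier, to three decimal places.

Reading the table with exposure as columns: a = 444 (Carrier, case), b = 1184 (Carrier, non-case), c = 295 (Non-carrier, case), d = 2441.
Risk in exposed = 444/1628 = 0.27273; risk in unexposed = 295/2736 = 0.10782.
RR = 0.27273 / 0.10782 = 2.52943
The risk among the exposed is 2.53 times that among the unexposed.

2.529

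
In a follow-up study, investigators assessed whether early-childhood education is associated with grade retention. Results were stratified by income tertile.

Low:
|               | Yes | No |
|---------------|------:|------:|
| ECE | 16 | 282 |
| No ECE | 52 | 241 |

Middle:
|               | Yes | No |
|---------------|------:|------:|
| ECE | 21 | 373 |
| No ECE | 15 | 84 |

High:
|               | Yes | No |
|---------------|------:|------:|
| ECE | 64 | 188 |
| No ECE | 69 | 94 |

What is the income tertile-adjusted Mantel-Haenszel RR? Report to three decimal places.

RR_MH = Σ(aᵢ·n₀ᵢ/nᵢ) / Σ(cᵢ·n₁ᵢ/nᵢ), with n₁ᵢ = aᵢ+bᵢ (exposed), n₀ᵢ = cᵢ+dᵢ (unexposed), nᵢ = n₁ᵢ+n₀ᵢ.
Stratum 1 (Low): n₁ = 298, n₀ = 293, n = 591; a·n₀/n = 16·293/591 = 7.9323; c·n₁/n = 52·298/591 = 26.2200
Stratum 2 (Middle): n₁ = 394, n₀ = 99, n = 493; a·n₀/n = 21·99/493 = 4.2170; c·n₁/n = 15·394/493 = 11.9878
Stratum 3 (High): n₁ = 252, n₀ = 163, n = 415; a·n₀/n = 64·163/415 = 25.1373; c·n₁/n = 69·252/415 = 41.8988
RR_MH = (7.9323 + 4.2170 + 25.1373) / (26.2200 + 11.9878 + 41.8988) = 37.2867 / 80.1066 = 0.46546

0.465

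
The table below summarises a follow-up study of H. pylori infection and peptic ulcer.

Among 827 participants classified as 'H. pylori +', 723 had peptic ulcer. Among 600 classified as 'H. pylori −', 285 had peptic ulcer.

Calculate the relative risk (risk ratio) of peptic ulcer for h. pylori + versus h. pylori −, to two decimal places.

1.84

From the description: a = 723, b = 104, c = 285, d = 315.
Risk in exposed = 723/827 = 0.87424; risk in unexposed = 285/600 = 0.47500.
RR = 0.87424 / 0.47500 = 1.84051
The risk among the exposed is 1.84 times that among the unexposed.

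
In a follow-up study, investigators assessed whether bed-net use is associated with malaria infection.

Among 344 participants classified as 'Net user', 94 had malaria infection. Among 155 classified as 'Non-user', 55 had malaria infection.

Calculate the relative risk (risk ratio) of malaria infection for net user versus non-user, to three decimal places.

From the description: a = 94, b = 250, c = 55, d = 100.
Risk in exposed = 94/344 = 0.27326; risk in unexposed = 55/155 = 0.35484.
RR = 0.27326 / 0.35484 = 0.77008
The risk is 23% lower among the exposed than among the unexposed.

0.770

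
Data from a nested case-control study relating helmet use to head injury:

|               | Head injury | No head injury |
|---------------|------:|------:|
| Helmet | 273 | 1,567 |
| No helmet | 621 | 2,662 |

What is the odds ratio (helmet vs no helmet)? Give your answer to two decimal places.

0.75

Cells: a = 273, b = 1567, c = 621, d = 2662.
OR = (a·d)/(b·c) = (273 × 2662) / (1567 × 621) = 726726 / 973107 = 0.74681
Exposure is associated with lower odds of head injury (OR = 0.75 < 1).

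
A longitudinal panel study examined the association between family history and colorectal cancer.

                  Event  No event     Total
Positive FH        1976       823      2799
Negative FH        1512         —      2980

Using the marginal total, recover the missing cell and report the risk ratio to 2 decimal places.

1.39

The missing cell is in the unexposed row: 2980 − 1512 = 1468.
So a = 1976, b = 823, c = 1512, d = 1468.
RR = [a/(a+b)] / [c/(c+d)] = (1976/2799) / (1512/2980) = 0.70597/0.50738 = 1.39139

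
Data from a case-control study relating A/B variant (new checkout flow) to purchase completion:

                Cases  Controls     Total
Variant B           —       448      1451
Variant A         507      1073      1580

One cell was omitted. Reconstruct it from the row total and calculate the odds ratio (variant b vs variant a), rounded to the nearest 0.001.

The missing cell is in the exposed row: 1451 − 448 = 1003.
So a = 1003, b = 448, c = 507, d = 1073.
OR = (a·d)/(b·c) = (1003 × 1073) / (448 × 507) = 1076219 / 227136 = 4.73821

4.738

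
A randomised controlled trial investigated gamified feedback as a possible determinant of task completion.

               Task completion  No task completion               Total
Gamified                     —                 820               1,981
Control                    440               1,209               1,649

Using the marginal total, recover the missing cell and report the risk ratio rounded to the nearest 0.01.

The missing cell is in the exposed row: 1981 − 820 = 1161.
So a = 1161, b = 820, c = 440, d = 1209.
RR = [a/(a+b)] / [c/(c+d)] = (1161/1981) / (440/1649) = 0.58607/0.26683 = 2.19642

2.20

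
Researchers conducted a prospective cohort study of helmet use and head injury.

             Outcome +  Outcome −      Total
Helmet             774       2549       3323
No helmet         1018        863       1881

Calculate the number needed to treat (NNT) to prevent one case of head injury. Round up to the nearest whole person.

Risk in treated group = 774/3323 = 0.23292; risk in control = 1018/1881 = 0.54120.
Absolute risk reduction = 0.54120 − 0.23292 = 0.30828
NNT = 1 / ARR = 1 / 0.30828 = 3.244 → round up → 4

4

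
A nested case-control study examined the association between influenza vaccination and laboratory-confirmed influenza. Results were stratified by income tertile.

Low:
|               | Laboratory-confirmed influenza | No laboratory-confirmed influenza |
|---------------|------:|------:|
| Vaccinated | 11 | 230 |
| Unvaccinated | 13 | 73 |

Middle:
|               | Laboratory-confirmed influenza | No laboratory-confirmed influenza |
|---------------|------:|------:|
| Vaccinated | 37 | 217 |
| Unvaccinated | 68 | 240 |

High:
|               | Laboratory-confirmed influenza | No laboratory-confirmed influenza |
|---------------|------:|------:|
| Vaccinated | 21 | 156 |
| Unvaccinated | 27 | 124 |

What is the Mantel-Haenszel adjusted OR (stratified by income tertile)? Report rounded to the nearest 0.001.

0.543

OR_MH = Σ(aᵢdᵢ/nᵢ) / Σ(bᵢcᵢ/nᵢ), where nᵢ is the stratum total.
Stratum 1 (Low): n = 327; a·d/n = 11·73/327 = 2.4557; b·c/n = 230·13/327 = 9.1437
Stratum 2 (Middle): n = 562; a·d/n = 37·240/562 = 15.8007; b·c/n = 217·68/562 = 26.2562
Stratum 3 (High): n = 328; a·d/n = 21·124/328 = 7.9390; b·c/n = 156·27/328 = 12.8415
OR_MH = (2.4557 + 15.8007 + 7.9390) / (9.1437 + 26.2562 + 12.8415) = 26.1954 / 48.2414 = 0.54301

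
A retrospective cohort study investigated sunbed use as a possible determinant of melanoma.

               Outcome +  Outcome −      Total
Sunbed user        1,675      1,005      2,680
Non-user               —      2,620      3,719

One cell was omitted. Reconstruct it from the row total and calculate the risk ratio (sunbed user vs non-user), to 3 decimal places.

The missing cell is in the unexposed row: 3719 − 2620 = 1099.
So a = 1675, b = 1005, c = 1099, d = 2620.
RR = [a/(a+b)] / [c/(c+d)] = (1675/2680) / (1099/3719) = 0.62500/0.29551 = 2.11499

2.115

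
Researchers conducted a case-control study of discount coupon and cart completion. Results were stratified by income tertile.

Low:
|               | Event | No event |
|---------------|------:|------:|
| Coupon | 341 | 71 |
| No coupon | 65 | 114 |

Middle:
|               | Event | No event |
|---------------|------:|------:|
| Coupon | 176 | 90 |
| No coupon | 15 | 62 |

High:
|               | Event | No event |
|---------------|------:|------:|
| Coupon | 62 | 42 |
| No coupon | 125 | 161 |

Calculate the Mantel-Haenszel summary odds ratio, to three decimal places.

4.887

OR_MH = Σ(aᵢdᵢ/nᵢ) / Σ(bᵢcᵢ/nᵢ), where nᵢ is the stratum total.
Stratum 1 (Low): n = 591; a·d/n = 341·114/591 = 65.7766; b·c/n = 71·65/591 = 7.8088
Stratum 2 (Middle): n = 343; a·d/n = 176·62/343 = 31.8134; b·c/n = 90·15/343 = 3.9359
Stratum 3 (High): n = 390; a·d/n = 62·161/390 = 25.5949; b·c/n = 42·125/390 = 13.4615
OR_MH = (65.7766 + 31.8134 + 25.5949) / (7.8088 + 3.9359 + 13.4615) = 123.1849 / 25.2062 = 4.88709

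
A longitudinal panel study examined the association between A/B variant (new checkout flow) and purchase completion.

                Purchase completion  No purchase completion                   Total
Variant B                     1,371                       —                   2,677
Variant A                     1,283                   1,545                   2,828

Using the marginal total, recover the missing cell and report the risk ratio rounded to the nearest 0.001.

1.129

The missing cell is in the exposed row: 2677 − 1371 = 1306.
So a = 1371, b = 1306, c = 1283, d = 1545.
RR = [a/(a+b)] / [c/(c+d)] = (1371/2677) / (1283/2828) = 0.51214/0.45368 = 1.12886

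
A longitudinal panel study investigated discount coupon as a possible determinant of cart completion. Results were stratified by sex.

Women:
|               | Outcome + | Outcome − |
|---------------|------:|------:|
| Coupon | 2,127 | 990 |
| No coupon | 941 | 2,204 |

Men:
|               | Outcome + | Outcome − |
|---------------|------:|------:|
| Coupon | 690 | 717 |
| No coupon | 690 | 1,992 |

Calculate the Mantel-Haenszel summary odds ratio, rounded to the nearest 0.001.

4.021

OR_MH = Σ(aᵢdᵢ/nᵢ) / Σ(bᵢcᵢ/nᵢ), where nᵢ is the stratum total.
Stratum 1 (Women): n = 6262; a·d/n = 2127·2204/6262 = 748.6279; b·c/n = 990·941/6262 = 148.7688
Stratum 2 (Men): n = 4089; a·d/n = 690·1992/4089 = 336.1409; b·c/n = 717·690/4089 = 120.9905
OR_MH = (748.6279 + 336.1409) / (148.7688 + 120.9905) = 1084.7688 / 269.7592 = 4.02125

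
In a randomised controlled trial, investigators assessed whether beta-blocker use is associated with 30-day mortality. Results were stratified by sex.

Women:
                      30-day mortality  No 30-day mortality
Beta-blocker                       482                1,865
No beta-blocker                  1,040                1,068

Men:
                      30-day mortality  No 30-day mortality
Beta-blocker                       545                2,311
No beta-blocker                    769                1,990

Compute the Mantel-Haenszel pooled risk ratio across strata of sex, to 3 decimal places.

0.528

RR_MH = Σ(aᵢ·n₀ᵢ/nᵢ) / Σ(cᵢ·n₁ᵢ/nᵢ), with n₁ᵢ = aᵢ+bᵢ (exposed), n₀ᵢ = cᵢ+dᵢ (unexposed), nᵢ = n₁ᵢ+n₀ᵢ.
Stratum 1 (Women): n₁ = 2347, n₀ = 2108, n = 4455; a·n₀/n = 482·2108/4455 = 228.0709; c·n₁/n = 1040·2347/4455 = 547.8967
Stratum 2 (Men): n₁ = 2856, n₀ = 2759, n = 5615; a·n₀/n = 545·2759/5615 = 267.7925; c·n₁/n = 769·2856/5615 = 391.1423
RR_MH = (228.0709 + 267.7925) / (547.8967 + 391.1423) = 495.8635 / 939.0390 = 0.52805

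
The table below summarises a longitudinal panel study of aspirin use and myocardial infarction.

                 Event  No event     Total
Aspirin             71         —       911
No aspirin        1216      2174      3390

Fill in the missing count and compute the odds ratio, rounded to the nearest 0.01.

The missing cell is in the exposed row: 911 − 71 = 840.
So a = 71, b = 840, c = 1216, d = 2174.
OR = (a·d)/(b·c) = (71 × 2174) / (840 × 1216) = 154354 / 1021440 = 0.15111

0.15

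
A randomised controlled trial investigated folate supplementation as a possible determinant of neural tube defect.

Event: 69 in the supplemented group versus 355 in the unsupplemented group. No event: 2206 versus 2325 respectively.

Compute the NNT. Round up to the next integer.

Risk in treated group = 69/2275 = 0.03033; risk in control = 355/2680 = 0.13246.
Absolute risk reduction = 0.13246 − 0.03033 = 0.10213
NNT = 1 / ARR = 1 / 0.10213 = 9.791 → round up → 10

10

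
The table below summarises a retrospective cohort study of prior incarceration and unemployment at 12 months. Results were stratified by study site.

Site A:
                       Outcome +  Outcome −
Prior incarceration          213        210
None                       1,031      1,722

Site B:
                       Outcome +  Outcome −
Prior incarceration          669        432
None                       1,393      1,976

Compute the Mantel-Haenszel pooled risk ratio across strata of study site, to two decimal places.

1.43

RR_MH = Σ(aᵢ·n₀ᵢ/nᵢ) / Σ(cᵢ·n₁ᵢ/nᵢ), with n₁ᵢ = aᵢ+bᵢ (exposed), n₀ᵢ = cᵢ+dᵢ (unexposed), nᵢ = n₁ᵢ+n₀ᵢ.
Stratum 1 (Site A): n₁ = 423, n₀ = 2753, n = 3176; a·n₀/n = 213·2753/3176 = 184.6313; c·n₁/n = 1031·423/3176 = 137.3152
Stratum 2 (Site B): n₁ = 1101, n₀ = 3369, n = 4470; a·n₀/n = 669·3369/4470 = 504.2195; c·n₁/n = 1393·1101/4470 = 343.1081
RR_MH = (184.6313 + 504.2195) / (137.3152 + 343.1081) = 688.8508 / 480.4232 = 1.43384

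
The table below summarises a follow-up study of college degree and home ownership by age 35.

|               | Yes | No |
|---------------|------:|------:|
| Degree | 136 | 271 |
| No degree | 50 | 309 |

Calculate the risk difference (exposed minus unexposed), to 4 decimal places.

Cells: a = 136, b = 271, c = 50, d = 309.
Risk in exposed = 136/407 = 0.334152; risk in unexposed = 50/359 = 0.139276.
Risk difference = 0.334152 − 0.139276 = 0.194877

0.1949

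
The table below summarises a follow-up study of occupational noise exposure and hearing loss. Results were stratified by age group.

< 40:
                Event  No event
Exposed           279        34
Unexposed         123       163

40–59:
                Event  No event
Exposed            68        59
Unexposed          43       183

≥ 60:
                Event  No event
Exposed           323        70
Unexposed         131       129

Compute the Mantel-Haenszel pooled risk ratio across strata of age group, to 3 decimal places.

RR_MH = Σ(aᵢ·n₀ᵢ/nᵢ) / Σ(cᵢ·n₁ᵢ/nᵢ), with n₁ᵢ = aᵢ+bᵢ (exposed), n₀ᵢ = cᵢ+dᵢ (unexposed), nᵢ = n₁ᵢ+n₀ᵢ.
Stratum 1 (< 40): n₁ = 313, n₀ = 286, n = 599; a·n₀/n = 279·286/599 = 133.2120; c·n₁/n = 123·313/599 = 64.2721
Stratum 2 (40–59): n₁ = 127, n₀ = 226, n = 353; a·n₀/n = 68·226/353 = 43.5354; c·n₁/n = 43·127/353 = 15.4703
Stratum 3 (≥ 60): n₁ = 393, n₀ = 260, n = 653; a·n₀/n = 323·260/653 = 128.6064; c·n₁/n = 131·393/653 = 78.8407
RR_MH = (133.2120 + 43.5354 + 128.6064) / (64.2721 + 15.4703 + 78.8407) = 305.3539 / 158.5831 = 1.92551

1.926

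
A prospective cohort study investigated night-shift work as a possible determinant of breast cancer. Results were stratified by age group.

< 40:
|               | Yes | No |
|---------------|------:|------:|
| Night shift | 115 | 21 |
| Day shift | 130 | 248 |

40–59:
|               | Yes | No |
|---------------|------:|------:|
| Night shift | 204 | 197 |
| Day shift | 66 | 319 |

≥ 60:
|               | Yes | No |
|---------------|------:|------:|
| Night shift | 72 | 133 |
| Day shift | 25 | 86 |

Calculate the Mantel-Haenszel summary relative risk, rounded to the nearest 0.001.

2.489

RR_MH = Σ(aᵢ·n₀ᵢ/nᵢ) / Σ(cᵢ·n₁ᵢ/nᵢ), with n₁ᵢ = aᵢ+bᵢ (exposed), n₀ᵢ = cᵢ+dᵢ (unexposed), nᵢ = n₁ᵢ+n₀ᵢ.
Stratum 1 (< 40): n₁ = 136, n₀ = 378, n = 514; a·n₀/n = 115·378/514 = 84.5720; c·n₁/n = 130·136/514 = 34.3969
Stratum 2 (40–59): n₁ = 401, n₀ = 385, n = 786; a·n₀/n = 204·385/786 = 99.9237; c·n₁/n = 66·401/786 = 33.6718
Stratum 3 (≥ 60): n₁ = 205, n₀ = 111, n = 316; a·n₀/n = 72·111/316 = 25.2911; c·n₁/n = 25·205/316 = 16.2184
RR_MH = (84.5720 + 99.9237 + 25.2911) / (34.3969 + 33.6718 + 16.2184) = 209.7868 / 84.2870 = 2.48896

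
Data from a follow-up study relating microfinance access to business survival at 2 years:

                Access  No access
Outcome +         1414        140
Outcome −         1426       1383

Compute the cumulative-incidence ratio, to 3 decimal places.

5.416

Reading the table with exposure as columns: a = 1414 (Access, case), b = 1426 (Access, non-case), c = 140 (No access, case), d = 1383.
Risk in exposed = 1414/2840 = 0.49789; risk in unexposed = 140/1523 = 0.09192.
RR = 0.49789 / 0.09192 = 5.41630
The risk among the exposed is 5.42 times that among the unexposed.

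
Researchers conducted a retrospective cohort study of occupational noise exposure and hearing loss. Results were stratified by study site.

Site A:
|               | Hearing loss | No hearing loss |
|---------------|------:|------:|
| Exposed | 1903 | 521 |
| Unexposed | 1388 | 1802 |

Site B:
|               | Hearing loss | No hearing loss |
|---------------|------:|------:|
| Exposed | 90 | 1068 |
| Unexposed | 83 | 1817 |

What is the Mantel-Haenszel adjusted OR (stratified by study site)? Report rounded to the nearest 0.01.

OR_MH = Σ(aᵢdᵢ/nᵢ) / Σ(bᵢcᵢ/nᵢ), where nᵢ is the stratum total.
Stratum 1 (Site A): n = 5614; a·d/n = 1903·1802/5614 = 610.8311; b·c/n = 521·1388/5614 = 128.8115
Stratum 2 (Site B): n = 3058; a·d/n = 90·1817/3058 = 53.4761; b·c/n = 1068·83/3058 = 28.9876
OR_MH = (610.8311 + 53.4761) / (128.8115 + 28.9876) = 664.3073 / 157.7991 = 4.20983

4.21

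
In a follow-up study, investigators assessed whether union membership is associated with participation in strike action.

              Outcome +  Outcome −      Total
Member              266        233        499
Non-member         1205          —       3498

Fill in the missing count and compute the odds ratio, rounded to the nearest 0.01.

The missing cell is in the unexposed row: 3498 − 1205 = 2293.
So a = 266, b = 233, c = 1205, d = 2293.
OR = (a·d)/(b·c) = (266 × 2293) / (233 × 1205) = 609938 / 280765 = 2.17241

2.17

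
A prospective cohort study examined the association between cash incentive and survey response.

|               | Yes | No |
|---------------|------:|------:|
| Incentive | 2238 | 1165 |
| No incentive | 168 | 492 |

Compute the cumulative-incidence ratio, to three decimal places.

2.584

Cells: a = 2238, b = 1165, c = 168, d = 492.
Risk in exposed = 2238/3403 = 0.65766; risk in unexposed = 168/660 = 0.25455.
RR = 0.65766 / 0.25455 = 2.58364
The risk among the exposed is 2.58 times that among the unexposed.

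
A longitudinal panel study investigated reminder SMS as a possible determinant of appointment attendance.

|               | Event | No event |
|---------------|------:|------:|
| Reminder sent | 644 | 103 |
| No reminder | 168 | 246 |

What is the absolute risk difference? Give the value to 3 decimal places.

0.456

Cells: a = 644, b = 103, c = 168, d = 246.
Risk in exposed = 644/747 = 0.862115; risk in unexposed = 168/414 = 0.405797.
Risk difference = 0.862115 − 0.405797 = 0.456318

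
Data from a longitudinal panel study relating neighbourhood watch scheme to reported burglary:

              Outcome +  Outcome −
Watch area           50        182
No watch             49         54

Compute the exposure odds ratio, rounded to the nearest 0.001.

Cells: a = 50, b = 182, c = 49, d = 54.
OR = (a·d)/(b·c) = (50 × 54) / (182 × 49) = 2700 / 8918 = 0.30276
Exposure is associated with lower odds of reported burglary (OR = 0.30 < 1).

0.303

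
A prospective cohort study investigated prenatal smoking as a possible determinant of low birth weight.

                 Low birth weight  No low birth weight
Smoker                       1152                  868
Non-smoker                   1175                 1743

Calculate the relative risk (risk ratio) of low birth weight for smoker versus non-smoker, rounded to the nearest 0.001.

1.416

Cells: a = 1152, b = 868, c = 1175, d = 1743.
Risk in exposed = 1152/2020 = 0.57030; risk in unexposed = 1175/2918 = 0.40267.
RR = 0.57030 / 0.40267 = 1.41628
The risk among the exposed is 1.42 times that among the unexposed.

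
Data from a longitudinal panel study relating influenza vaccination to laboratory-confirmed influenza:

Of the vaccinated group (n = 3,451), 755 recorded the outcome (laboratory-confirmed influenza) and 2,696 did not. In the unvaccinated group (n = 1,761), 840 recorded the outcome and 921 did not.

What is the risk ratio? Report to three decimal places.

0.459

From the description: a = 755, b = 2696, c = 840, d = 921.
Risk in exposed = 755/3451 = 0.21878; risk in unexposed = 840/1761 = 0.47700.
RR = 0.21878 / 0.47700 = 0.45865
The risk is 54% lower among the exposed than among the unexposed.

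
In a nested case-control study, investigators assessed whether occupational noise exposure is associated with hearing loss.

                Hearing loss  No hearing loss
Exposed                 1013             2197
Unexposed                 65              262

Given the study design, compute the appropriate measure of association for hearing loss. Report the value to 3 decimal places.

1.859

Cells: a = 1013, b = 2197, c = 65, d = 262.
This is a nested case-control study: participants were sampled on outcome status, so risks in the source population cannot be estimated directly — relative risk is not valid here. The odds ratio is the appropriate measure.
OR = (a·d)/(b·c) = (1013 × 262) / (2197 × 65) = 265406 / 142805 = 1.85852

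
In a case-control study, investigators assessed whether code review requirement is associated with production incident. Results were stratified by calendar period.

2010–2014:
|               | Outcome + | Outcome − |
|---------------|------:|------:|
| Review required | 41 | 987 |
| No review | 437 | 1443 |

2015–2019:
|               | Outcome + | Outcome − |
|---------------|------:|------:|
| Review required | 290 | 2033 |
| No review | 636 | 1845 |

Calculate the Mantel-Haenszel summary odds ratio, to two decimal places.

OR_MH = Σ(aᵢdᵢ/nᵢ) / Σ(bᵢcᵢ/nᵢ), where nᵢ is the stratum total.
Stratum 1 (2010–2014): n = 2908; a·d/n = 41·1443/2908 = 20.3449; b·c/n = 987·437/2908 = 148.3215
Stratum 2 (2015–2019): n = 4804; a·d/n = 290·1845/4804 = 111.3759; b·c/n = 2033·636/4804 = 269.1482
OR_MH = (20.3449 + 111.3759) / (148.3215 + 269.1482) = 131.7208 / 417.4697 = 0.31552

0.32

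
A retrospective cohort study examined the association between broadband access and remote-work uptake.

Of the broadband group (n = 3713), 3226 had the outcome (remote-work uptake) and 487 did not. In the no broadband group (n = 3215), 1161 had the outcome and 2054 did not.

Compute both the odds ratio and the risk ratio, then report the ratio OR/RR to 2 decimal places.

4.87

From the description: a = 3226, b = 487, c = 1161, d = 2054.
OR = (3226·2054)/(487·1161) = 6626204/565407 = 11.71935
Risk in exposed = 3226/3713 = 0.86884; risk in unexposed = 1161/3215 = 0.36112; RR = 2.40596
OR/RR = 11.71935 / 2.40596 = 4.87097
The outcome is not rare, so the OR lies further from 1 than the RR.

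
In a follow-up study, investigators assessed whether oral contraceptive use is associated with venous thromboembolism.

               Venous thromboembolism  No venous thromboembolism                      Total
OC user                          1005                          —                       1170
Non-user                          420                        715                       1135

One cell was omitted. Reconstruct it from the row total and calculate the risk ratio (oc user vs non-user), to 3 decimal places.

The missing cell is in the exposed row: 1170 − 1005 = 165.
So a = 1005, b = 165, c = 420, d = 715.
RR = [a/(a+b)] / [c/(c+d)] = (1005/1170) / (420/1135) = 0.85897/0.37004 = 2.32128

2.321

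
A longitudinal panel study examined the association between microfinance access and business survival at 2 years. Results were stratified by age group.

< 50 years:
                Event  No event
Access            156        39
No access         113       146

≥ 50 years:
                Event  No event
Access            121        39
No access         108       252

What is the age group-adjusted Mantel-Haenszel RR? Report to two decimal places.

RR_MH = Σ(aᵢ·n₀ᵢ/nᵢ) / Σ(cᵢ·n₁ᵢ/nᵢ), with n₁ᵢ = aᵢ+bᵢ (exposed), n₀ᵢ = cᵢ+dᵢ (unexposed), nᵢ = n₁ᵢ+n₀ᵢ.
Stratum 1 (< 50 years): n₁ = 195, n₀ = 259, n = 454; a·n₀/n = 156·259/454 = 88.9956; c·n₁/n = 113·195/454 = 48.5352
Stratum 2 (≥ 50 years): n₁ = 160, n₀ = 360, n = 520; a·n₀/n = 121·360/520 = 83.7692; c·n₁/n = 108·160/520 = 33.2308
RR_MH = (88.9956 + 83.7692) / (48.5352 + 33.2308) = 172.7648 / 81.7660 = 2.11292

2.11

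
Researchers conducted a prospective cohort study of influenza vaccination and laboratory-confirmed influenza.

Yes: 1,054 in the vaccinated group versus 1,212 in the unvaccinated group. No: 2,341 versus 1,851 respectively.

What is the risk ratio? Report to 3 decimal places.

From the description: a = 1054, b = 2341, c = 1212, d = 1851.
Risk in exposed = 1054/3395 = 0.31046; risk in unexposed = 1212/3063 = 0.39569.
RR = 0.31046 / 0.39569 = 0.78459
The risk is 22% lower among the exposed than among the unexposed.

0.785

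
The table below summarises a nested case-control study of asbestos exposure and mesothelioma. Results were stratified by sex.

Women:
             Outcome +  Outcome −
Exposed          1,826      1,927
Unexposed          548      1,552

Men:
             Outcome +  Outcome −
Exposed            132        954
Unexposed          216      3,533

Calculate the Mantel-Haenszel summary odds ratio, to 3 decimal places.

OR_MH = Σ(aᵢdᵢ/nᵢ) / Σ(bᵢcᵢ/nᵢ), where nᵢ is the stratum total.
Stratum 1 (Women): n = 5853; a·d/n = 1826·1552/5853 = 484.1879; b·c/n = 1927·548/5853 = 180.4196
Stratum 2 (Men): n = 4835; a·d/n = 132·3533/4835 = 96.4542; b·c/n = 954·216/4835 = 42.6192
OR_MH = (484.1879 + 96.4542) / (180.4196 + 42.6192) = 580.6421 / 223.0388 = 2.60332

2.603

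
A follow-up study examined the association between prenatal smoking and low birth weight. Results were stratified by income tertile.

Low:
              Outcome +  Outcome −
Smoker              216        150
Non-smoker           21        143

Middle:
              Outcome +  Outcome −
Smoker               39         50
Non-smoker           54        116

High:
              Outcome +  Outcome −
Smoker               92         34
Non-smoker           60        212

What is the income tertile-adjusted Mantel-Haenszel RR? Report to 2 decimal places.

2.98

RR_MH = Σ(aᵢ·n₀ᵢ/nᵢ) / Σ(cᵢ·n₁ᵢ/nᵢ), with n₁ᵢ = aᵢ+bᵢ (exposed), n₀ᵢ = cᵢ+dᵢ (unexposed), nᵢ = n₁ᵢ+n₀ᵢ.
Stratum 1 (Low): n₁ = 366, n₀ = 164, n = 530; a·n₀/n = 216·164/530 = 66.8377; c·n₁/n = 21·366/530 = 14.5019
Stratum 2 (Middle): n₁ = 89, n₀ = 170, n = 259; a·n₀/n = 39·170/259 = 25.5985; c·n₁/n = 54·89/259 = 18.5560
Stratum 3 (High): n₁ = 126, n₀ = 272, n = 398; a·n₀/n = 92·272/398 = 62.8744; c·n₁/n = 60·126/398 = 18.9950
RR_MH = (66.8377 + 25.5985 + 62.8744) / (14.5019 + 18.5560 + 18.9950) = 155.3106 / 52.0528 = 2.98371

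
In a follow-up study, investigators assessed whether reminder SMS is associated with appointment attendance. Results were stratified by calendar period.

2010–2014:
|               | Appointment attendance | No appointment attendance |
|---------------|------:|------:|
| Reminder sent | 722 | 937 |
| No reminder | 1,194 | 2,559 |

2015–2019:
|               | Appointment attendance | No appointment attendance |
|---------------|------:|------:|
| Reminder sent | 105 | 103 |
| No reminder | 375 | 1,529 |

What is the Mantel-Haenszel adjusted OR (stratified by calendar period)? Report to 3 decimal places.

1.855

OR_MH = Σ(aᵢdᵢ/nᵢ) / Σ(bᵢcᵢ/nᵢ), where nᵢ is the stratum total.
Stratum 1 (2010–2014): n = 5412; a·d/n = 722·2559/5412 = 341.3891; b·c/n = 937·1194/5412 = 206.7217
Stratum 2 (2015–2019): n = 2112; a·d/n = 105·1529/2112 = 76.0156; b·c/n = 103·375/2112 = 18.2884
OR_MH = (341.3891 + 76.0156) / (206.7217 + 18.2884) = 417.4048 / 225.0101 = 1.85505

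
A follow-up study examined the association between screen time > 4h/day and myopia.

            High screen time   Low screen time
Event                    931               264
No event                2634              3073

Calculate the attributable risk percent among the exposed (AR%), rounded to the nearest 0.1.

Reading the table with exposure as columns: a = 931 (High screen time, case), b = 2634 (High screen time, non-case), c = 264 (Low screen time, case), d = 3073.
Risk in exposed = 931/3565 = 0.26115; risk in unexposed = 264/3337 = 0.07911.
RR = 0.26115/0.07911 = 3.30098
AR% = (RR − 1)/RR × 100 = (3.30098 − 1)/3.30098 × 100 = 69.7059%

69.7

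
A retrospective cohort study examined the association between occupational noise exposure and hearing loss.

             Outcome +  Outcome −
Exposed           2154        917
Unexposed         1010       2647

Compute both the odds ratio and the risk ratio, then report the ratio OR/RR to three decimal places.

2.424

Cells: a = 2154, b = 917, c = 1010, d = 2647.
OR = (2154·2647)/(917·1010) = 5701638/926170 = 6.15615
Risk in exposed = 2154/3071 = 0.70140; risk in unexposed = 1010/3657 = 0.27618; RR = 2.53962
OR/RR = 6.15615 / 2.53962 = 2.42404
The outcome is not rare, so the OR lies further from 1 than the RR.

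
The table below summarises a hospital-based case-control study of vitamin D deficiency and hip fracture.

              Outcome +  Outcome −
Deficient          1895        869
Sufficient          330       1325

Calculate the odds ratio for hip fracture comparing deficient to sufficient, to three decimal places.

Cells: a = 1895, b = 869, c = 330, d = 1325.
OR = (a·d)/(b·c) = (1895 × 1325) / (869 × 330) = 2510875 / 286770 = 8.75571
The odds of hip fracture are about 8.76 times as high in the deficient group.

8.756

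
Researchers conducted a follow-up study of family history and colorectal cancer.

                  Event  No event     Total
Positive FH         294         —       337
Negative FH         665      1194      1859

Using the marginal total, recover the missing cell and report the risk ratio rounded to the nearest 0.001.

2.439

The missing cell is in the exposed row: 337 − 294 = 43.
So a = 294, b = 43, c = 665, d = 1194.
RR = [a/(a+b)] / [c/(c+d)] = (294/337) / (665/1859) = 0.87240/0.35772 = 2.43879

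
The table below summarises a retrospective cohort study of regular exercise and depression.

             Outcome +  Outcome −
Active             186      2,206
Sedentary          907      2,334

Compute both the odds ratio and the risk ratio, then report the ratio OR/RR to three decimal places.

Cells: a = 186, b = 2206, c = 907, d = 2334.
OR = (186·2334)/(2206·907) = 434124/2000842 = 0.21697
Risk in exposed = 186/2392 = 0.07776; risk in unexposed = 907/3241 = 0.27985; RR = 0.27786
OR/RR = 0.21697 / 0.27786 = 0.78087
The outcome is not rare, so the OR lies further from 1 than the RR.

0.781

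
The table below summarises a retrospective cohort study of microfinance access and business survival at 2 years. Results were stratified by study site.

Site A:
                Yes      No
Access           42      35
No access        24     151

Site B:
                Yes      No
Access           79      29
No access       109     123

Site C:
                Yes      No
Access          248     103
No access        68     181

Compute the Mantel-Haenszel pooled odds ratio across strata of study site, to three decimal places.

5.290

OR_MH = Σ(aᵢdᵢ/nᵢ) / Σ(bᵢcᵢ/nᵢ), where nᵢ is the stratum total.
Stratum 1 (Site A): n = 252; a·d/n = 42·151/252 = 25.1667; b·c/n = 35·24/252 = 3.3333
Stratum 2 (Site B): n = 340; a·d/n = 79·123/340 = 28.5794; b·c/n = 29·109/340 = 9.2971
Stratum 3 (Site C): n = 600; a·d/n = 248·181/600 = 74.8133; b·c/n = 103·68/600 = 11.6733
OR_MH = (25.1667 + 28.5794 + 74.8133) / (3.3333 + 9.2971 + 11.6733) = 128.5594 / 24.3037 = 5.28970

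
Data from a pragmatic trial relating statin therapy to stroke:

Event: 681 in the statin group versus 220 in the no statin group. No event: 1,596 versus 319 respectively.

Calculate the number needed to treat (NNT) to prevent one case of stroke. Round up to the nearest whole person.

Risk in treated group = 681/2277 = 0.29908; risk in control = 220/539 = 0.40816.
Absolute risk reduction = 0.40816 − 0.29908 = 0.10909
NNT = 1 / ARR = 1 / 0.10909 = 9.167 → round up → 10

10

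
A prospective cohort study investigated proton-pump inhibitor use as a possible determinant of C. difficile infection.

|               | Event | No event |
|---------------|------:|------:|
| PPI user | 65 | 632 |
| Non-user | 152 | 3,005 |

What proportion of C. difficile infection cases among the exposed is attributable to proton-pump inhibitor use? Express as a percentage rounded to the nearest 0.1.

Cells: a = 65, b = 632, c = 152, d = 3005.
Risk in exposed = 65/697 = 0.09326; risk in unexposed = 152/3157 = 0.04815.
RR = 0.09326/0.04815 = 1.93692
AR% = (RR − 1)/RR × 100 = (1.93692 − 1)/1.93692 × 100 = 48.3716%

48.4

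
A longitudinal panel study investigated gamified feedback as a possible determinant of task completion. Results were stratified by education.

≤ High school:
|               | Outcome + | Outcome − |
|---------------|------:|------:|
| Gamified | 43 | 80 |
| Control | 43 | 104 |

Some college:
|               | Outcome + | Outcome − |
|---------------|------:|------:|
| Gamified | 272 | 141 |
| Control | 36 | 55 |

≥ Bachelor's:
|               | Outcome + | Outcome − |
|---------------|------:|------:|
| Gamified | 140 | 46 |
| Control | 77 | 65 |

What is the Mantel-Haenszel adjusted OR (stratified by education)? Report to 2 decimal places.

2.20

OR_MH = Σ(aᵢdᵢ/nᵢ) / Σ(bᵢcᵢ/nᵢ), where nᵢ is the stratum total.
Stratum 1 (≤ High school): n = 270; a·d/n = 43·104/270 = 16.5630; b·c/n = 80·43/270 = 12.7407
Stratum 2 (Some college): n = 504; a·d/n = 272·55/504 = 29.6825; b·c/n = 141·36/504 = 10.0714
Stratum 3 (≥ Bachelor's): n = 328; a·d/n = 140·65/328 = 27.7439; b·c/n = 46·77/328 = 10.7988
OR_MH = (16.5630 + 29.6825 + 27.7439) / (12.7407 + 10.0714 + 10.7988) = 73.9894 / 33.6109 = 2.20135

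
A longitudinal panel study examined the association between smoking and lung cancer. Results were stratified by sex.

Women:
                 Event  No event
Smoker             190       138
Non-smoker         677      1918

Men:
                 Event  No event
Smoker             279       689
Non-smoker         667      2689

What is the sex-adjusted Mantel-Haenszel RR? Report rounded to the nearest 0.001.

RR_MH = Σ(aᵢ·n₀ᵢ/nᵢ) / Σ(cᵢ·n₁ᵢ/nᵢ), with n₁ᵢ = aᵢ+bᵢ (exposed), n₀ᵢ = cᵢ+dᵢ (unexposed), nᵢ = n₁ᵢ+n₀ᵢ.
Stratum 1 (Women): n₁ = 328, n₀ = 2595, n = 2923; a·n₀/n = 190·2595/2923 = 168.6794; c·n₁/n = 677·328/2923 = 75.9685
Stratum 2 (Men): n₁ = 968, n₀ = 3356, n = 4324; a·n₀/n = 279·3356/4324 = 216.5412; c·n₁/n = 667·968/4324 = 149.3191
RR_MH = (168.6794 + 216.5412) / (75.9685 + 149.3191) = 385.2206 / 225.2877 = 1.70991

1.710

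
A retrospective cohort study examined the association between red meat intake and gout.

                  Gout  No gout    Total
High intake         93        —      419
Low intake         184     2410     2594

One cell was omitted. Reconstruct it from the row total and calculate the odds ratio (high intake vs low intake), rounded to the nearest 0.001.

The missing cell is in the exposed row: 419 − 93 = 326.
So a = 93, b = 326, c = 184, d = 2410.
OR = (a·d)/(b·c) = (93 × 2410) / (326 × 184) = 224130 / 59984 = 3.73650

3.736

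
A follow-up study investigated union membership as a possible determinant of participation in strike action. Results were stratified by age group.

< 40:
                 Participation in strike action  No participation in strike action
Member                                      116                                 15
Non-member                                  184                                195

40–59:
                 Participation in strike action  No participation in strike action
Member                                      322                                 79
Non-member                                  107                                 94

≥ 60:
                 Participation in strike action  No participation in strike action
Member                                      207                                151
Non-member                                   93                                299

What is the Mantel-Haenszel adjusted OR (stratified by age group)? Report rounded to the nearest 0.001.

OR_MH = Σ(aᵢdᵢ/nᵢ) / Σ(bᵢcᵢ/nᵢ), where nᵢ is the stratum total.
Stratum 1 (< 40): n = 510; a·d/n = 116·195/510 = 44.3529; b·c/n = 15·184/510 = 5.4118
Stratum 2 (40–59): n = 602; a·d/n = 322·94/602 = 50.2791; b·c/n = 79·107/602 = 14.0415
Stratum 3 (≥ 60): n = 750; a·d/n = 207·299/750 = 82.5240; b·c/n = 151·93/750 = 18.7240
OR_MH = (44.3529 + 50.2791 + 82.5240) / (5.4118 + 14.0415 + 18.7240) = 177.1560 / 38.1773 = 4.64035

4.640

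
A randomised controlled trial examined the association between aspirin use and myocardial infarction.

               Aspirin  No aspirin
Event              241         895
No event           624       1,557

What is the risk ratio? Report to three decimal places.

0.763

Reading the table with exposure as columns: a = 241 (Aspirin, case), b = 624 (Aspirin, non-case), c = 895 (No aspirin, case), d = 1557.
Risk in exposed = 241/865 = 0.27861; risk in unexposed = 895/2452 = 0.36501.
RR = 0.27861 / 0.36501 = 0.76331
The risk is 24% lower among the exposed than among the unexposed.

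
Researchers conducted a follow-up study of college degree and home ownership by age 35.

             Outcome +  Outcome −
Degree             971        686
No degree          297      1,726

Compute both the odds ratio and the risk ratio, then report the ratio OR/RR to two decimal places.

Cells: a = 971, b = 686, c = 297, d = 1726.
OR = (971·1726)/(686·297) = 1675946/203742 = 8.22582
Risk in exposed = 971/1657 = 0.58600; risk in unexposed = 297/2023 = 0.14681; RR = 3.99150
OR/RR = 8.22582 / 3.99150 = 2.06084
The outcome is not rare, so the OR lies further from 1 than the RR.

2.06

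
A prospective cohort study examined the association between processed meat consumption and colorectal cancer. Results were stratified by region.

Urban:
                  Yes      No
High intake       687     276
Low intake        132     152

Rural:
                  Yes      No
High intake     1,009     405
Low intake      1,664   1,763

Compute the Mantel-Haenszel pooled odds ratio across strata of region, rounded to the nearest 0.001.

2.679

OR_MH = Σ(aᵢdᵢ/nᵢ) / Σ(bᵢcᵢ/nᵢ), where nᵢ is the stratum total.
Stratum 1 (Urban): n = 1247; a·d/n = 687·152/1247 = 83.7402; b·c/n = 276·132/1247 = 29.2157
Stratum 2 (Rural): n = 4841; a·d/n = 1009·1763/4841 = 367.4586; b·c/n = 405·1664/4841 = 139.2109
OR_MH = (83.7402 + 367.4586) / (29.2157 + 139.2109) = 451.1988 / 168.4266 = 2.67890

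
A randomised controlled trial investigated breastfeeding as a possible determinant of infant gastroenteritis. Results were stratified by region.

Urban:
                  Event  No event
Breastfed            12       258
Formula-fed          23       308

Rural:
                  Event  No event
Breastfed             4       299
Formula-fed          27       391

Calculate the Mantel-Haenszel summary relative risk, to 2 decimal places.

RR_MH = Σ(aᵢ·n₀ᵢ/nᵢ) / Σ(cᵢ·n₁ᵢ/nᵢ), with n₁ᵢ = aᵢ+bᵢ (exposed), n₀ᵢ = cᵢ+dᵢ (unexposed), nᵢ = n₁ᵢ+n₀ᵢ.
Stratum 1 (Urban): n₁ = 270, n₀ = 331, n = 601; a·n₀/n = 12·331/601 = 6.6090; c·n₁/n = 23·270/601 = 10.3328
Stratum 2 (Rural): n₁ = 303, n₀ = 418, n = 721; a·n₀/n = 4·418/721 = 2.3190; c·n₁/n = 27·303/721 = 11.3467
RR_MH = (6.6090 + 2.3190) / (10.3328 + 11.3467) = 8.9280 / 21.6795 = 0.41182

0.41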